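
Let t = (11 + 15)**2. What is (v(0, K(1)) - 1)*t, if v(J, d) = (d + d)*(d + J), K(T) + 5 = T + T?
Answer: 11492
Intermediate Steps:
K(T) = -5 + 2*T (K(T) = -5 + (T + T) = -5 + 2*T)
v(J, d) = 2*d*(J + d) (v(J, d) = (2*d)*(J + d) = 2*d*(J + d))
t = 676 (t = 26**2 = 676)
(v(0, K(1)) - 1)*t = (2*(-5 + 2*1)*(0 + (-5 + 2*1)) - 1)*676 = (2*(-5 + 2)*(0 + (-5 + 2)) - 1)*676 = (2*(-3)*(0 - 3) - 1)*676 = (2*(-3)*(-3) - 1)*676 = (18 - 1)*676 = 17*676 = 11492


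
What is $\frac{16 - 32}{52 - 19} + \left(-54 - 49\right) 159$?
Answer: $- \frac{540457}{33} \approx -16377.0$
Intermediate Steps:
$\frac{16 - 32}{52 - 19} + \left(-54 - 49\right) 159 = - \frac{16}{33} + \left(-54 - 49\right) 159 = \left(-16\right) \frac{1}{33} - 16377 = - \frac{16}{33} - 16377 = - \frac{540457}{33}$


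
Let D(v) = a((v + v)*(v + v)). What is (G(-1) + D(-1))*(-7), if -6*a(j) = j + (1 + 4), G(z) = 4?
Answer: -35/2 ≈ -17.500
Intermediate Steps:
a(j) = -⅚ - j/6 (a(j) = -(j + (1 + 4))/6 = -(j + 5)/6 = -(5 + j)/6 = -⅚ - j/6)
D(v) = -⅚ - 2*v²/3 (D(v) = -⅚ - (v + v)*(v + v)/6 = -⅚ - 2*v*2*v/6 = -⅚ - 2*v²/3)
(G(-1) + D(-1))*(-7) = (4 + (-⅚ - ⅔*(-1)²))*(-7) = (4 + (-⅚ - ⅔*1))*(-7) = (4 + (-⅚ - ⅔))*(-7) = (4 - 3/2)*(-7) = (5/2)*(-7) = -35/2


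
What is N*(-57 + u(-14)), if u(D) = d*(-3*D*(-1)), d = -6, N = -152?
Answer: -29640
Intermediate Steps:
u(D) = -18*D (u(D) = -6*(-3*D)*(-1) = -18*D)
N*(-57 + u(-14)) = -152*(-57 - 18*(-14)) = -152*(-57 + 252) = -152*195 = -29640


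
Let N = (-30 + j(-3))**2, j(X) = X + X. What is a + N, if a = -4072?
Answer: -2776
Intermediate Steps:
j(X) = 2*X
N = 1296 (N = (-30 + 2*(-3))**2 = (-30 - 6)**2 = (-36)**2 = 1296)
a + N = -4072 + 1296 = -2776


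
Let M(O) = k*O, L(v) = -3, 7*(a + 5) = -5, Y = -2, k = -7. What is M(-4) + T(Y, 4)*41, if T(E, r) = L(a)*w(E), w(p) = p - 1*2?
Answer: 520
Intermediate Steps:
w(p) = -2 + p (w(p) = p - 2 = -2 + p)
a = -40/7 (a = -5 + (⅐)*(-5) = -5 - 5/7 = -40/7 ≈ -5.7143)
M(O) = -7*O
T(E, r) = 6 - 3*E (T(E, r) = -3*(-2 + E) = 6 - 3*E)
M(-4) + T(Y, 4)*41 = -7*(-4) + (6 - 3*(-2))*41 = 28 + (6 + 6)*41 = 28 + 12*41 = 28 + 492 = 520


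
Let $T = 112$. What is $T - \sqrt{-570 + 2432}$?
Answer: $112 - 7 \sqrt{38} \approx 68.849$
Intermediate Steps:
$T - \sqrt{-570 + 2432} = 112 - \sqrt{-570 + 2432} = 112 - \sqrt{1862} = 112 - 7 \sqrt{38}$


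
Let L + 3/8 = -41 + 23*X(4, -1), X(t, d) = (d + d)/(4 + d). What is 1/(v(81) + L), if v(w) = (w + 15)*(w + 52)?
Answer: 24/305071 ≈ 7.8670e-5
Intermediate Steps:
X(t, d) = 2*d/(4 + d) (X(t, d) = (2*d)/(4 + d) = 2*d/(4 + d))
v(w) = (15 + w)*(52 + w)
L = -1361/24 (L = -3/8 + (-41 + 23*(2*(-1)/(4 - 1))) = -3/8 + (-41 + 23*(2*(-1)/3)) = -3/8 + (-41 + 23*(2*(-1)*(⅓))) = -3/8 + (-41 + 23*(-⅔)) = -3/8 + (-41 - 46/3) = -3/8 - 169/3 = -1361/24 ≈ -56.708)
1/(v(81) + L) = 1/((780 + 81² + 67*81) - 1361/24) = 1/((780 + 6561 + 5427) - 1361/24) = 1/(12768 - 1361/24) = 1/(305071/24) = 24/305071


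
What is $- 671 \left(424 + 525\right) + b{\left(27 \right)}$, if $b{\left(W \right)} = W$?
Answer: $-636752$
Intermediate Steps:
$- 671 \left(424 + 525\right) + b{\left(27 \right)} = - 671 \left(424 + 525\right) + 27 = \left(-671\right) 949 + 27 = -636779 + 27 = -636752$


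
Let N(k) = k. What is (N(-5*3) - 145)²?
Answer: 25600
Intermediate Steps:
(N(-5*3) - 145)² = (-5*3 - 145)² = (-15 - 145)² = (-160)² = 25600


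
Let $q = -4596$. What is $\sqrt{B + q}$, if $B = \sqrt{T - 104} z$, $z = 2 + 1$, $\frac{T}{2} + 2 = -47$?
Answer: $\sqrt{-4596 + 3 i \sqrt{202}} \approx 0.3145 + 67.795 i$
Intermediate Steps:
$T = -98$ ($T = -4 + 2 \left(-47\right) = -4 - 94 = -98$)
$z = 3$
$B = 3 i \sqrt{202}$ ($B = \sqrt{-98 - 104} \cdot 3 = \sqrt{-202} \cdot 3 = i \sqrt{202} \cdot 3 = 3 i \sqrt{202} \approx 42.638 i$)
$\sqrt{B + q} = \sqrt{3 i \sqrt{202} - 4596} = \sqrt{-4596 + 3 i \sqrt{202}}$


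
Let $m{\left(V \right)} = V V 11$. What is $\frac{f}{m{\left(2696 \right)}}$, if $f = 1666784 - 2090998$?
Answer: $- \frac{212107}{39976288} \approx -0.0053058$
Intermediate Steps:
$m{\left(V \right)} = 11 V^{2}$ ($m{\left(V \right)} = V^{2} \cdot 11 = 11 V^{2}$)
$f = -424214$ ($f = 1666784 - 2090998 = -424214$)
$\frac{f}{m{\left(2696 \right)}} = - \frac{424214}{11 \cdot 2696^{2}} = - \frac{424214}{11 \cdot 7268416} = - \frac{424214}{79952576} = \left(-424214\right) \frac{1}{79952576} = - \frac{212107}{39976288}$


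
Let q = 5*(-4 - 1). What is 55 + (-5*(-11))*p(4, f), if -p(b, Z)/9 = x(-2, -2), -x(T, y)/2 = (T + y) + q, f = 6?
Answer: -28655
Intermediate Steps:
q = -25 (q = 5*(-5) = -25)
x(T, y) = 50 - 2*T - 2*y (x(T, y) = -2*((T + y) - 25) = -2*(-25 + T + y) = 50 - 2*T - 2*y)
p(b, Z) = -522 (p(b, Z) = -9*(50 - 2*(-2) - 2*(-2)) = -9*(50 + 4 + 4) = -9*58 = -522)
55 + (-5*(-11))*p(4, f) = 55 - 5*(-11)*(-522) = 55 + 55*(-522) = 55 - 28710 = -28655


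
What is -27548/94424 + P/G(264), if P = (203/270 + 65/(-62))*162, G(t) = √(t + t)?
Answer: -6887/23606 - 1241*√33/3410 ≈ -2.3824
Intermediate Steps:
G(t) = √2*√t (G(t) = √(2*t) = √2*√t)
P = -7446/155 (P = (203*(1/270) + 65*(-1/62))*162 = (203/270 - 65/62)*162 = -1241/4185*162 = -7446/155 ≈ -48.039)
-27548/94424 + P/G(264) = -27548/94424 - 7446*√33/132/155 = -27548*1/94424 - 7446*√33/132/155 = -6887/23606 - 7446*√33/132/155 = -6887/23606 - 1241*√33/3410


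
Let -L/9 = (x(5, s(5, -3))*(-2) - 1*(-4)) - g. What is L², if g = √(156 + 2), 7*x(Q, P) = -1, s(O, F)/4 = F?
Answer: 700002/49 - 4860*√158/7 ≈ 5558.7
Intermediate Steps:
s(O, F) = 4*F
x(Q, P) = -⅐ (x(Q, P) = (⅐)*(-1) = -⅐)
g = √158 ≈ 12.570
L = -270/7 + 9*√158 (L = -9*((-⅐*(-2) - 1*(-4)) - √158) = -9*((2/7 + 4) - √158) = -9*(30/7 - √158) = -270/7 + 9*√158 ≈ 74.557)
L² = (-270/7 + 9*√158)²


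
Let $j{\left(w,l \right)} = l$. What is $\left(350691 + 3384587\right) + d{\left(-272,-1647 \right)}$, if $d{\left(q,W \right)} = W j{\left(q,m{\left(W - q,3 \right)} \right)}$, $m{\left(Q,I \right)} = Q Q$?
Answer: $-3110124097$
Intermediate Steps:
$m{\left(Q,I \right)} = Q^{2}$
$d{\left(q,W \right)} = W \left(W - q\right)^{2}$
$\left(350691 + 3384587\right) + d{\left(-272,-1647 \right)} = \left(350691 + 3384587\right) - 1647 \left(-1647 - -272\right)^{2} = 3735278 - 1647 \left(-1647 + 272\right)^{2} = 3735278 - 1647 \left(-1375\right)^{2} = 3735278 - 3113859375 = -3110124097$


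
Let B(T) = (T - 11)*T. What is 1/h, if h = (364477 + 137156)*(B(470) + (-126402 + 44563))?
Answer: 1/67164144003 ≈ 1.4889e-11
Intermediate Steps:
B(T) = T*(-11 + T) (B(T) = (-11 + T)*T = T*(-11 + T))
h = 67164144003 (h = (364477 + 137156)*(470*(-11 + 470) + (-126402 + 44563)) = 501633*(470*459 - 81839) = 501633*(215730 - 81839) = 501633*133891 = 67164144003)
1/h = 1/67164144003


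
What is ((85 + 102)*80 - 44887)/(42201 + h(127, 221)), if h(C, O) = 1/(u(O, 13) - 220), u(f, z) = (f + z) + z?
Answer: -808029/1139428 ≈ -0.70915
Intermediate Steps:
u(f, z) = f + 2*z
h(C, O) = 1/(-194 + O) (h(C, O) = 1/((O + 2*13) - 220) = 1/((O + 26) - 220) = 1/((26 + O) - 220) = 1/(-194 + O))
((85 + 102)*80 - 44887)/(42201 + h(127, 221)) = ((85 + 102)*80 - 44887)/(42201 + 1/(-194 + 221)) = (187*80 - 44887)/(42201 + 1/27) = (14960 - 44887)/(42201 + 1/27) = -29927/1139428/27 = -29927*27/1139428 = -808029/1139428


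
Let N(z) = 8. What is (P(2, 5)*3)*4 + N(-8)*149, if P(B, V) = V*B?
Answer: 1312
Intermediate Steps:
P(B, V) = B*V
(P(2, 5)*3)*4 + N(-8)*149 = ((2*5)*3)*4 + 8*149 = (10*3)*4 + 1192 = 30*4 + 1192 = 120 + 1192 = 1312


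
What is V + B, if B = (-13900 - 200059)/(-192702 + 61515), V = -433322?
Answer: -56845999255/131187 ≈ -4.3332e+5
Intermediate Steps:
B = 213959/131187 (B = -213959/(-131187) = -213959*(-1/131187) = 213959/131187 ≈ 1.6309)
V + B = -433322 + 213959/131187 = -56845999255/131187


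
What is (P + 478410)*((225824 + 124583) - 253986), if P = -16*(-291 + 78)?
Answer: 46457373378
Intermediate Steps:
P = 3408 (P = -16*(-213) = 3408)
(P + 478410)*((225824 + 124583) - 253986) = (3408 + 478410)*((225824 + 124583) - 253986) = 481818*(350407 - 253986) = 481818*96421 = 46457373378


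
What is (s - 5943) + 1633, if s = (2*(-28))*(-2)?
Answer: -4198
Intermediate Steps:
s = 112 (s = -56*(-2) = 112)
(s - 5943) + 1633 = (112 - 5943) + 1633 = -5831 + 1633 = -4198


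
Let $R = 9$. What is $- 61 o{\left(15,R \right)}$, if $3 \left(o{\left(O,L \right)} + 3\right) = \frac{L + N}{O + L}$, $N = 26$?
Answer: $\frac{11041}{72} \approx 153.35$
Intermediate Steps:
$o{\left(O,L \right)} = -3 + \frac{26 + L}{3 \left(L + O\right)}$ ($o{\left(O,L \right)} = -3 + \frac{\left(L + 26\right) \frac{1}{O + L}}{3} = -3 + \frac{\left(26 + L\right) \frac{1}{L + O}}{3} = -3 + \frac{\frac{1}{L + O} \left(26 + L\right)}{3} = -3 + \frac{26 + L}{3 \left(L + O\right)}$)
$- 61 o{\left(15,R \right)} = - 61 \frac{26 - 135 - 72}{3 \left(9 + 15\right)} = - 61 \frac{26 - 135 - 72}{3 \cdot 24} = - 61 \cdot \frac{1}{3} \cdot \frac{1}{24} \left(-181\right) = \left(-61\right) \left(- \frac{181}{72}\right) = \frac{11041}{72}$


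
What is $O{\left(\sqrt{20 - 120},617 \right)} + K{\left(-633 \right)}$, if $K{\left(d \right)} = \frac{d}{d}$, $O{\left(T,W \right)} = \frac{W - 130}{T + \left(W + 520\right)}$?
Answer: $\frac{1846588}{1292869} - \frac{4870 i}{1292869} \approx 1.4283 - 0.0037668 i$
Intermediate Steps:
$O{\left(T,W \right)} = \frac{-130 + W}{520 + T + W}$ ($O{\left(T,W \right)} = \frac{-130 + W}{T + \left(520 + W\right)} = \frac{-130 + W}{520 + T + W}$)
$K{\left(d \right)} = 1$
$O{\left(\sqrt{20 - 120},617 \right)} + K{\left(-633 \right)} = \frac{-130 + 617}{520 + \sqrt{20 - 120} + 617} + 1 = \frac{1}{520 + \sqrt{-100} + 617} \cdot 487 + 1 = \frac{1}{520 + 10 i + 617} \cdot 487 + 1 = \frac{1}{1137 + 10 i} 487 + 1 = \frac{1137 - 10 i}{1292869} \cdot 487 + 1 = \frac{487 \left(1137 - 10 i\right)}{1292869} + 1 = 1 + \frac{487 \left(1137 - 10 i\right)}{1292869}$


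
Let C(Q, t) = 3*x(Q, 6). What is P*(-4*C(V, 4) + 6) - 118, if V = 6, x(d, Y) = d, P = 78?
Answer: -5266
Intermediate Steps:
C(Q, t) = 3*Q
P*(-4*C(V, 4) + 6) - 118 = 78*(-12*6 + 6) - 118 = 78*(-4*18 + 6) - 118 = 78*(-72 + 6) - 118 = 78*(-66) - 118 = -5148 - 118 = -5266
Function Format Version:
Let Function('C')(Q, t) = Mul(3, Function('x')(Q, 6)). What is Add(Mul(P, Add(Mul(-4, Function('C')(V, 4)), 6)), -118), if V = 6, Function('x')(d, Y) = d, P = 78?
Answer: -5266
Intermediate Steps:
Function('C')(Q, t) = Mul(3, Q)
Add(Mul(P, Add(Mul(-4, Function('C')(V, 4)), 6)), -118) = Add(Mul(78, Add(Mul(-4, Mul(3, 6)), 6)), -118) = Add(Mul(78, Add(Mul(-4, 18), 6)), -118) = Add(Mul(78, Add(-72, 6)), -118) = Add(Mul(78, -66), -118) = Add(-5148, -118) = -5266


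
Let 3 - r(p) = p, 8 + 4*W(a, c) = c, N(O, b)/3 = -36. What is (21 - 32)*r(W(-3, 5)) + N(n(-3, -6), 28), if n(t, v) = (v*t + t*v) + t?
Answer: -597/4 ≈ -149.25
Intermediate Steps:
n(t, v) = t + 2*t*v (n(t, v) = (t*v + t*v) + t = 2*t*v + t = t + 2*t*v)
N(O, b) = -108 (N(O, b) = 3*(-36) = -108)
W(a, c) = -2 + c/4
r(p) = 3 - p
(21 - 32)*r(W(-3, 5)) + N(n(-3, -6), 28) = (21 - 32)*(3 - (-2 + (¼)*5)) - 108 = -11*(3 - (-2 + 5/4)) - 108 = -11*(3 - 1*(-¾)) - 108 = -11*(3 + ¾) - 108 = -11*15/4 - 108 = -165/4 - 108 = -597/4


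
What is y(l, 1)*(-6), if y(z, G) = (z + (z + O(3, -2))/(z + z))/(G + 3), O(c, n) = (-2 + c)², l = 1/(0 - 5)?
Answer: 33/10 ≈ 3.3000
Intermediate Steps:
l = -⅕ (l = 1/(-5) = -⅕ ≈ -0.20000)
y(z, G) = (z + (1 + z)/(2*z))/(3 + G) (y(z, G) = (z + (z + (-2 + 3)²)/(z + z))/(G + 3) = (z + (z + 1²)/((2*z)))/(3 + G) = (z + (z + 1)*(1/(2*z)))/(3 + G) = (z + (1 + z)*(1/(2*z)))/(3 + G) = (z + (1 + z)/(2*z))/(3 + G))
y(l, 1)*(-6) = ((1 - ⅕ + 2*(-⅕)²)/(2*(-⅕)*(3 + 1)))*(-6) = ((½)*(-5)*(1 - ⅕ + 2*(1/25))/4)*(-6) = ((½)*(-5)*(¼)*(1 - ⅕ + 2/25))*(-6) = ((½)*(-5)*(¼)*(22/25))*(-6) = -11/20*(-6) = 33/10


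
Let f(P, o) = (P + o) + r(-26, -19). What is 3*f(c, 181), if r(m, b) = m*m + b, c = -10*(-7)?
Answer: 2724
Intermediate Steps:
c = 70
r(m, b) = b + m² (r(m, b) = m² + b = b + m²)
f(P, o) = 657 + P + o (f(P, o) = (P + o) + (-19 + (-26)²) = (P + o) + (-19 + 676) = (P + o) + 657 = 657 + P + o)
3*f(c, 181) = 3*(657 + 70 + 181) = 3*908 = 2724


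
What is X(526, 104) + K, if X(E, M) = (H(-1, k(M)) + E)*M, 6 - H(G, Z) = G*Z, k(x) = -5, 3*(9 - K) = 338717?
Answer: -174266/3 ≈ -58089.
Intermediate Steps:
K = -338690/3 (K = 9 - ⅓*338717 = 9 - 338717/3 = -338690/3 ≈ -1.1290e+5)
H(G, Z) = 6 - G*Z
X(E, M) = M*(1 + E) (X(E, M) = ((6 - 1*(-1)*(-5)) + E)*M = ((6 - 5) + E)*M = (1 + E)*M = M*(1 + E))
X(526, 104) + K = 104*(1 + 526) - 338690/3 = 104*527 - 338690/3 = 54808 - 338690/3 = -174266/3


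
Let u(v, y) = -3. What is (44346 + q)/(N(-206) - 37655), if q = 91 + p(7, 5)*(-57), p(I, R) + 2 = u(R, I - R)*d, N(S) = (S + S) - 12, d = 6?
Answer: -45577/38079 ≈ -1.1969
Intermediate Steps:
N(S) = -12 + 2*S (N(S) = 2*S - 12 = -12 + 2*S)
p(I, R) = -20 (p(I, R) = -2 - 3*6 = -2 - 18 = -20)
q = 1231 (q = 91 - 20*(-57) = 91 + 1140 = 1231)
(44346 + q)/(N(-206) - 37655) = (44346 + 1231)/((-12 + 2*(-206)) - 37655) = 45577/((-12 - 412) - 37655) = 45577/(-424 - 37655) = 45577/(-38079) = 45577*(-1/38079) = -45577/38079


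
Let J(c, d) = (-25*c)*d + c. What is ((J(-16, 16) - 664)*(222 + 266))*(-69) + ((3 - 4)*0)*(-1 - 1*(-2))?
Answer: -192603840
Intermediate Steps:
J(c, d) = c - 25*c*d (J(c, d) = -25*c*d + c = c - 25*c*d)
((J(-16, 16) - 664)*(222 + 266))*(-69) + ((3 - 4)*0)*(-1 - 1*(-2)) = ((-16*(1 - 25*16) - 664)*(222 + 266))*(-69) + ((3 - 4)*0)*(-1 - 1*(-2)) = ((-16*(1 - 400) - 664)*488)*(-69) + (-1*0)*(-1 + 2) = ((-16*(-399) - 664)*488)*(-69) + 0*1 = ((6384 - 664)*488)*(-69) + 0 = (5720*488)*(-69) + 0 = 2791360*(-69) + 0 = -192603840 + 0 = -192603840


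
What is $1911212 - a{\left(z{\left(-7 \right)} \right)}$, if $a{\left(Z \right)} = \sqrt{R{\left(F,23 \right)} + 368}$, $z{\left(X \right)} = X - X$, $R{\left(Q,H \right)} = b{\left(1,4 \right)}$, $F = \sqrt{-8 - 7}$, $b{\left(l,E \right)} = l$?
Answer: $1911212 - 3 \sqrt{41} \approx 1.9112 \cdot 10^{6}$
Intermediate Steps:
$F = i \sqrt{15}$ ($F = \sqrt{-8 - 7} = \sqrt{-15} = i \sqrt{15} \approx 3.873 i$)
$R{\left(Q,H \right)} = 1$
$z{\left(X \right)} = 0$
$a{\left(Z \right)} = 3 \sqrt{41}$ ($a{\left(Z \right)} = \sqrt{1 + 368} = \sqrt{369} = 3 \sqrt{41}$)
$1911212 - a{\left(z{\left(-7 \right)} \right)} = 1911212 - 3 \sqrt{41}$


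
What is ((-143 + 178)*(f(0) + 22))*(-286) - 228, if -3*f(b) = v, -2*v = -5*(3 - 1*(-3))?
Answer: -170398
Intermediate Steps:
v = 15 (v = -(-5)*(3 - 1*(-3))/2 = -(-5)*(3 + 3)/2 = -(-5)*6/2 = -1/2*(-30) = 15)
f(b) = -5 (f(b) = -1/3*15 = -5)
((-143 + 178)*(f(0) + 22))*(-286) - 228 = ((-143 + 178)*(-5 + 22))*(-286) - 228 = (35*17)*(-286) - 228 = 595*(-286) - 228 = -170170 - 228 = -170398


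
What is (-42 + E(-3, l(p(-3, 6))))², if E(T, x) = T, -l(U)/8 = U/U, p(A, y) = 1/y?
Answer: 2025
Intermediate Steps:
p(A, y) = 1/y
l(U) = -8 (l(U) = -8*U/U = -8*1 = -8)
(-42 + E(-3, l(p(-3, 6))))² = (-42 - 3)² = (-45)² = 2025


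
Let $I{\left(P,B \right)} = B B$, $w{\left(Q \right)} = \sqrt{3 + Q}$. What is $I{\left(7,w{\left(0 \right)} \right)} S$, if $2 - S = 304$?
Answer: $-906$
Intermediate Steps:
$I{\left(P,B \right)} = B^{2}$
$S = -302$ ($S = 2 - 304 = -302$)
$I{\left(7,w{\left(0 \right)} \right)} S = \left(\sqrt{3 + 0}\right)^{2} \left(-302\right) = \left(\sqrt{3}\right)^{2} \left(-302\right) = 3 \left(-302\right) = -906$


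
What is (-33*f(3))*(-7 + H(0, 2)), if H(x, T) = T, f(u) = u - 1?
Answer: 330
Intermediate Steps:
f(u) = -1 + u
(-33*f(3))*(-7 + H(0, 2)) = (-33*(-1 + 3))*(-7 + 2) = -33*2*(-5) = -66*(-5) = 330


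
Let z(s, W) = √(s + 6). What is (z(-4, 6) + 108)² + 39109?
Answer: 50775 + 216*√2 ≈ 51081.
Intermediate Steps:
z(s, W) = √(6 + s)
(z(-4, 6) + 108)² + 39109 = (√(6 - 4) + 108)² + 39109 = (√2 + 108)² + 39109 = (108 + √2)² + 39109 = 39109 + (108 + √2)²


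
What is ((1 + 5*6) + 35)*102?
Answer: 6732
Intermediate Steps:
((1 + 5*6) + 35)*102 = ((1 + 30) + 35)*102 = (31 + 35)*102 = 66*102 = 6732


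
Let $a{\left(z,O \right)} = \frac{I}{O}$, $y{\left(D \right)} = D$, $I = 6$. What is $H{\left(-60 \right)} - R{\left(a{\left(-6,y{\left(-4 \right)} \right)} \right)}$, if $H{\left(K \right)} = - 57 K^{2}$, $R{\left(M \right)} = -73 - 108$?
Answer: $-205019$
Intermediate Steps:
$a{\left(z,O \right)} = \frac{6}{O}$
$R{\left(M \right)} = -181$
$H{\left(-60 \right)} - R{\left(a{\left(-6,y{\left(-4 \right)} \right)} \right)} = - 57 \left(-60\right)^{2} - -181 = \left(-57\right) 3600 + 181 = -205200 + 181 = -205019$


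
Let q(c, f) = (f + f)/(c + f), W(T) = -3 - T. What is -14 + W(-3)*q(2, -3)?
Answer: -14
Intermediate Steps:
q(c, f) = 2*f/(c + f) (q(c, f) = (2*f)/(c + f) = 2*f/(c + f))
-14 + W(-3)*q(2, -3) = -14 + (-3 - 1*(-3))*(2*(-3)/(2 - 3)) = -14 + (-3 + 3)*(2*(-3)/(-1)) = -14 + 0*(2*(-3)*(-1)) = -14 + 0*6 = -14 + 0 = -14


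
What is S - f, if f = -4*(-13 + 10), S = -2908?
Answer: -2920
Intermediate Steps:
f = 12 (f = -4*(-3) = 12)
S - f = -2908 - 1*12 = -2908 - 12 = -2920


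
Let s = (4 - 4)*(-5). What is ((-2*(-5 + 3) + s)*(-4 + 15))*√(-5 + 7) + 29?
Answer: 29 + 44*√2 ≈ 91.225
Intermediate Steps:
s = 0 (s = 0*(-5) = 0)
((-2*(-5 + 3) + s)*(-4 + 15))*√(-5 + 7) + 29 = ((-2*(-5 + 3) + 0)*(-4 + 15))*√(-5 + 7) + 29 = ((-2*(-2) + 0)*11)*√2 + 29 = ((4 + 0)*11)*√2 + 29 = (4*11)*√2 + 29 = 44*√2 + 29 = 29 + 44*√2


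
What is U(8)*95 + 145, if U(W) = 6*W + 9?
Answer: 5560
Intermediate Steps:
U(W) = 9 + 6*W
U(8)*95 + 145 = (9 + 6*8)*95 + 145 = (9 + 48)*95 + 145 = 57*95 + 145 = 5415 + 145 = 5560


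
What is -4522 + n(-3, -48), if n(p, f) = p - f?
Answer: -4477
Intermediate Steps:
-4522 + n(-3, -48) = -4522 + (-3 - 1*(-48)) = -4522 + (-3 + 48) = -4522 + 45 = -4477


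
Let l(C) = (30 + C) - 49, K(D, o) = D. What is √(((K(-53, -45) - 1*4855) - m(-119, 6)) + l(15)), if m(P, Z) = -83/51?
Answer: I*√12771879/51 ≈ 70.074*I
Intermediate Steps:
m(P, Z) = -83/51 (m(P, Z) = -83*1/51 = -83/51)
l(C) = -19 + C
√(((K(-53, -45) - 1*4855) - m(-119, 6)) + l(15)) = √(((-53 - 1*4855) - 1*(-83/51)) + (-19 + 15)) = √(((-53 - 4855) + 83/51) - 4) = √((-4908 + 83/51) - 4) = √(-250225/51 - 4) = √(-250429/51) = I*√12771879/51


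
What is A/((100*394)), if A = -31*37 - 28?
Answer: -47/1576 ≈ -0.029822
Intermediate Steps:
A = -1175 (A = -1147 - 28 = -1175)
A/((100*394)) = -1175/(100*394) = -1175/39400 = -1175*1/39400 = -47/1576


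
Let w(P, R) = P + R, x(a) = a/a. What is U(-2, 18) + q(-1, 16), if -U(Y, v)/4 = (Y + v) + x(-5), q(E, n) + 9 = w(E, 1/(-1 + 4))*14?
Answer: -259/3 ≈ -86.333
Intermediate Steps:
x(a) = 1
q(E, n) = -13/3 + 14*E (q(E, n) = -9 + (E + 1/(-1 + 4))*14 = -9 + (E + 1/3)*14 = -9 + (E + ⅓)*14 = -9 + (⅓ + E)*14 = -9 + (14/3 + 14*E) = -13/3 + 14*E)
U(Y, v) = -4 - 4*Y - 4*v (U(Y, v) = -4*((Y + v) + 1) = -4*(1 + Y + v) = -4 - 4*Y - 4*v)
U(-2, 18) + q(-1, 16) = (-4 - 4*(-2) - 4*18) + (-13/3 + 14*(-1)) = (-4 + 8 - 72) + (-13/3 - 14) = -68 - 55/3 = -259/3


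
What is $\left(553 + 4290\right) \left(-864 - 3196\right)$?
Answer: $-19662580$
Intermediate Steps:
$\left(553 + 4290\right) \left(-864 - 3196\right) = 4843 \left(-4060\right) = -19662580$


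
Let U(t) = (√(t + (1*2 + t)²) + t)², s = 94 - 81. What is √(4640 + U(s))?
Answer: √(5047 + 26*√238) ≈ 73.811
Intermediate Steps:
s = 13
U(t) = (t + √(t + (2 + t)²))² (U(t) = (√(t + (2 + t)²) + t)² = (t + √(t + (2 + t)²))²)
√(4640 + U(s)) = √(4640 + (13 + √(13 + (2 + 13)²))²) = √(4640 + (13 + √(13 + 15²))²) = √(4640 + (13 + √(13 + 225))²) = √(4640 + (13 + √238)²)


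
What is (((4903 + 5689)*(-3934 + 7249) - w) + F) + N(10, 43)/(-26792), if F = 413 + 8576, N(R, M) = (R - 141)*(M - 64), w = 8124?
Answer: 940756736489/26792 ≈ 3.5113e+7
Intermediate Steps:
N(R, M) = (-141 + R)*(-64 + M)
F = 8989
(((4903 + 5689)*(-3934 + 7249) - w) + F) + N(10, 43)/(-26792) = (((4903 + 5689)*(-3934 + 7249) - 1*8124) + 8989) + (9024 - 141*43 - 64*10 + 43*10)/(-26792) = ((10592*3315 - 8124) + 8989) + (9024 - 6063 - 640 + 430)*(-1/26792) = ((35112480 - 8124) + 8989) + 2751*(-1/26792) = (35104356 + 8989) - 2751/26792 = 35113345 - 2751/26792 = 940756736489/26792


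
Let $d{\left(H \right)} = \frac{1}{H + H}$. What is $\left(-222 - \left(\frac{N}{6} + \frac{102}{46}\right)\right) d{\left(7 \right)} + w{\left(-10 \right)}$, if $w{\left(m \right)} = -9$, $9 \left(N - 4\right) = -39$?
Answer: $- \frac{144967}{5796} \approx -25.012$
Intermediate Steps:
$N = - \frac{1}{3}$ ($N = 4 + \frac{1}{9} \left(-39\right) = 4 - \frac{13}{3} = - \frac{1}{3} \approx -0.33333$)
$d{\left(H \right)} = \frac{1}{2 H}$
$\left(-222 - \left(\frac{N}{6} + \frac{102}{46}\right)\right) d{\left(7 \right)} + w{\left(-10 \right)} = \left(-222 - \left(- \frac{1}{3 \cdot 6} + \frac{102}{46}\right)\right) \frac{1}{2 \cdot 7} - 9 = \left(-222 - \left(\left(- \frac{1}{3}\right) \frac{1}{6} + 102 \cdot \frac{1}{46}\right)\right) \frac{1}{2} \cdot \frac{1}{7} - 9 = \left(-222 - \left(- \frac{1}{18} + \frac{51}{23}\right)\right) \frac{1}{14} - 9 = \left(-222 - \frac{895}{414}\right) \frac{1}{14} - 9 = \left(- \frac{92803}{414}\right) \frac{1}{14} - 9 = - \frac{92803}{5796} - 9 = - \frac{144967}{5796}$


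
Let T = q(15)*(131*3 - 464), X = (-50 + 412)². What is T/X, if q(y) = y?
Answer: -1065/131044 ≈ -0.0081270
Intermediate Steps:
X = 131044 (X = 362² = 131044)
T = -1065 (T = 15*(131*3 - 464) = 15*(393 - 464) = 15*(-71) = -1065)
T/X = -1065/131044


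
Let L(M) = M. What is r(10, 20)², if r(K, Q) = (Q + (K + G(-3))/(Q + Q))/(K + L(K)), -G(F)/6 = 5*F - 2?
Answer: 3249/2500 ≈ 1.2996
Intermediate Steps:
G(F) = 12 - 30*F (G(F) = -6*(5*F - 2) = -6*(-2 + 5*F) = 12 - 30*F)
r(K, Q) = (Q + (102 + K)/(2*Q))/(2*K) (r(K, Q) = (Q + (K + (12 - 30*(-3)))/(Q + Q))/(K + K) = (Q + (K + (12 + 90))/((2*Q)))/((2*K)) = (Q + (K + 102)*(1/(2*Q)))*(1/(2*K)) = (Q + (102 + K)*(1/(2*Q)))*(1/(2*K)) = (Q + (102 + K)/(2*Q))*(1/(2*K)) = (Q + (102 + K)/(2*Q))/(2*K))
r(10, 20)² = ((¼)*(102 + 10 + 2*20²)/(10*20))² = ((¼)*(⅒)*(1/20)*(102 + 10 + 2*400))² = ((¼)*(⅒)*(1/20)*(102 + 10 + 800))² = ((¼)*(⅒)*(1/20)*912)² = (57/50)² = 3249/2500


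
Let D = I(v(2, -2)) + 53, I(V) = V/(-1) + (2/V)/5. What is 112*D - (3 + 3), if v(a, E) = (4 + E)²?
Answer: 27466/5 ≈ 5493.2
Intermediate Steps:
I(V) = -V + 2/(5*V) (I(V) = V*(-1) + (2/V)*(⅕) = -V + 2/(5*V))
D = 491/10 (D = (-(4 - 2)² + 2/(5*((4 - 2)²))) + 53 = (-1*2² + 2/(5*(2²))) + 53 = (-1*4 + (⅖)/4) + 53 = (-4 + (⅖)*(¼)) + 53 = (-4 + ⅒) + 53 = -39/10 + 53 = 491/10 ≈ 49.100)
112*D - (3 + 3) = 112*(491/10) - (3 + 3) = 27496/5 - 1*6 = 27496/5 - 6 = 27466/5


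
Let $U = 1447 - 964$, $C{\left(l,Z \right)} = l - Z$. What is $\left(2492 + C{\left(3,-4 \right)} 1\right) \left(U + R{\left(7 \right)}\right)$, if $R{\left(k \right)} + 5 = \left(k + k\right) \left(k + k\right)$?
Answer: $1684326$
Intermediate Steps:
$U = 483$
$R{\left(k \right)} = -5 + 4 k^{2}$ ($R{\left(k \right)} = -5 + \left(k + k\right) \left(k + k\right) = -5 + 2 k 2 k = -5 + 4 k^{2}$)
$\left(2492 + C{\left(3,-4 \right)} 1\right) \left(U + R{\left(7 \right)}\right) = \left(2492 + \left(3 - -4\right) 1\right) \left(483 - \left(5 - 4 \cdot 7^{2}\right)\right) = \left(2492 + \left(3 + 4\right) 1\right) \left(483 + \left(-5 + 4 \cdot 49\right)\right) = \left(2492 + 7 \cdot 1\right) \left(483 + \left(-5 + 196\right)\right) = \left(2492 + 7\right) \left(483 + 191\right) = 2499 \cdot 674 = 1684326$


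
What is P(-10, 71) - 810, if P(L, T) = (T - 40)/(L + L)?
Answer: -16231/20 ≈ -811.55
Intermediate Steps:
P(L, T) = (-40 + T)/(2*L) (P(L, T) = (-40 + T)/((2*L)) = (-40 + T)*(1/(2*L)) = (-40 + T)/(2*L))
P(-10, 71) - 810 = (½)*(-40 + 71)/(-10) - 810 = (½)*(-⅒)*31 - 810 = -31/20 - 810 = -16231/20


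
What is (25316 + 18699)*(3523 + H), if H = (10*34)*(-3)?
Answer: 110169545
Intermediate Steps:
H = -1020 (H = 340*(-3) = -1020)
(25316 + 18699)*(3523 + H) = (25316 + 18699)*(3523 - 1020) = 44015*2503 = 110169545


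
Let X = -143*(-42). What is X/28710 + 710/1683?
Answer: 154001/244035 ≈ 0.63106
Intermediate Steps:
X = 6006
X/28710 + 710/1683 = 6006/28710 + 710/1683 = 6006*(1/28710) + 710*(1/1683) = 91/435 + 710/1683 = 154001/244035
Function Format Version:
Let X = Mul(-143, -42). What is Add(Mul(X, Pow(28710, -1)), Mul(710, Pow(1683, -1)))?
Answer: Rational(154001, 244035) ≈ 0.63106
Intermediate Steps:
X = 6006
Add(Mul(X, Pow(28710, -1)), Mul(710, Pow(1683, -1))) = Add(Mul(6006, Pow(28710, -1)), Mul(710, Pow(1683, -1))) = Add(Mul(6006, Rational(1, 28710)), Mul(710, Rational(1, 1683))) = Add(Rational(91, 435), Rational(710, 1683)) = Rational(154001, 244035)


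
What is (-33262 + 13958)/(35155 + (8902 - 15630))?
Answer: -19304/28427 ≈ -0.67907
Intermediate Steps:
(-33262 + 13958)/(35155 + (8902 - 15630)) = -19304/(35155 - 6728) = -19304/28427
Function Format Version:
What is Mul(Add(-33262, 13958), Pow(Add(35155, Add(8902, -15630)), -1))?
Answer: Rational(-19304, 28427) ≈ -0.67907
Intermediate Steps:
Mul(Add(-33262, 13958), Pow(Add(35155, Add(8902, -15630)), -1)) = Mul(-19304, Pow(Add(35155, -6728), -1)) = Mul(-19304, Pow(28427, -1)) = Mul(-19304, Rational(1, 28427)) = Rational(-19304, 28427)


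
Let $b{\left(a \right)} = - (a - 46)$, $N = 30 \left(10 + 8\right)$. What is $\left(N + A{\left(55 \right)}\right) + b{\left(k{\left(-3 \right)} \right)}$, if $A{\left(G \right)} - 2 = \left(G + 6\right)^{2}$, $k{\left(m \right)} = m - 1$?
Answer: $4313$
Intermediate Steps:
$k{\left(m \right)} = -1 + m$
$A{\left(G \right)} = 2 + \left(6 + G\right)^{2}$ ($A{\left(G \right)} = 2 + \left(G + 6\right)^{2} = 2 + \left(6 + G\right)^{2}$)
$N = 540$ ($N = 30 \cdot 18 = 540$)
$b{\left(a \right)} = 46 - a$ ($b{\left(a \right)} = - (-46 + a) = 46 - a$)
$\left(N + A{\left(55 \right)}\right) + b{\left(k{\left(-3 \right)} \right)} = \left(540 + \left(2 + \left(6 + 55\right)^{2}\right)\right) + \left(46 - \left(-1 - 3\right)\right) = \left(540 + \left(2 + 61^{2}\right)\right) + \left(46 - -4\right) = \left(540 + \left(2 + 3721\right)\right) + \left(46 + 4\right) = \left(540 + 3723\right) + 50 = 4263 + 50 = 4313$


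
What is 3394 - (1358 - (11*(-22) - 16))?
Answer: 1778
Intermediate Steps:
3394 - (1358 - (11*(-22) - 16)) = 3394 - (1358 - (-242 - 16)) = 3394 - (1358 - 1*(-258)) = 3394 - (1358 + 258) = 3394 - 1*1616 = 3394 - 1616 = 1778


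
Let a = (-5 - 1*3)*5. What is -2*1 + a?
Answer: -42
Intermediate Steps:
a = -40 (a = (-5 - 3)*5 = -8*5 = -40)
-2*1 + a = -2*1 - 40 = -2 - 40 = -42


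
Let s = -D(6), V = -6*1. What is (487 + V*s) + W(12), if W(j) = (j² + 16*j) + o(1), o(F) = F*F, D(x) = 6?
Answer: 860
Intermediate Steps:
V = -6
s = -6 (s = -1*6 = -6)
o(F) = F²
W(j) = 1 + j² + 16*j (W(j) = (j² + 16*j) + 1² = (j² + 16*j) + 1 = 1 + j² + 16*j)
(487 + V*s) + W(12) = (487 - 6*(-6)) + (1 + 12² + 16*12) = (487 + 36) + (1 + 144 + 192) = 523 + 337 = 860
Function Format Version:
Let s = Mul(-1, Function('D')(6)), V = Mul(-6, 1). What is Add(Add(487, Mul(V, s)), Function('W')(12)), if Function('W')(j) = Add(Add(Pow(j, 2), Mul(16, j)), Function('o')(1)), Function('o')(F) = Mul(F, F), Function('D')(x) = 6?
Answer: 860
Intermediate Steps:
V = -6
s = -6 (s = Mul(-1, 6) = -6)
Function('o')(F) = Pow(F, 2)
Function('W')(j) = Add(1, Pow(j, 2), Mul(16, j)) (Function('W')(j) = Add(Add(Pow(j, 2), Mul(16, j)), Pow(1, 2)) = Add(Add(Pow(j, 2), Mul(16, j)), 1) = Add(1, Pow(j, 2), Mul(16, j)))
Add(Add(487, Mul(V, s)), Function('W')(12)) = Add(Add(487, Mul(-6, -6)), Add(1, Pow(12, 2), Mul(16, 12))) = Add(Add(487, 36), Add(1, 144, 192)) = Add(523, 337) = 860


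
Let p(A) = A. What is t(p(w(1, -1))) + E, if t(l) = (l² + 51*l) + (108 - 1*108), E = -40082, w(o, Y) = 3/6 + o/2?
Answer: -40030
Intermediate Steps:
w(o, Y) = ½ + o/2 (w(o, Y) = 3*(⅙) + o*(½) = ½ + o/2)
t(l) = l² + 51*l (t(l) = (l² + 51*l) + (108 - 108) = (l² + 51*l) + 0 = l² + 51*l)
t(p(w(1, -1))) + E = (½ + (½)*1)*(51 + (½ + (½)*1)) - 40082 = (½ + ½)*(51 + (½ + ½)) - 40082 = 1*(51 + 1) - 40082 = 1*52 - 40082 = 52 - 40082 = -40030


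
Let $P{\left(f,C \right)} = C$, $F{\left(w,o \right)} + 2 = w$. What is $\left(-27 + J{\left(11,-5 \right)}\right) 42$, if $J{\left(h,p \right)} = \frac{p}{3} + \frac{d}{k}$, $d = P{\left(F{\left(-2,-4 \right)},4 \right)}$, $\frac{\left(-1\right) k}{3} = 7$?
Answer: $-1212$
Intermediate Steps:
$k = -21$ ($k = \left(-3\right) 7 = -21$)
$F{\left(w,o \right)} = -2 + w$
$d = 4$
$J{\left(h,p \right)} = - \frac{4}{21} + \frac{p}{3}$ ($J{\left(h,p \right)} = \frac{p}{3} + \frac{4}{-21} = p \frac{1}{3} + 4 \left(- \frac{1}{21}\right) = \frac{p}{3} - \frac{4}{21} = - \frac{4}{21} + \frac{p}{3}$)
$\left(-27 + J{\left(11,-5 \right)}\right) 42 = \left(-27 + \left(- \frac{4}{21} + \frac{1}{3} \left(-5\right)\right)\right) 42 = \left(-27 - \frac{13}{7}\right) 42 = \left(- \frac{202}{7}\right) 42 = -1212$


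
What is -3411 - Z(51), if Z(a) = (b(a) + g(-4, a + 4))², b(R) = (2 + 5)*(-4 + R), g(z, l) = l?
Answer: -150867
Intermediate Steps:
b(R) = -28 + 7*R (b(R) = 7*(-4 + R) = -28 + 7*R)
Z(a) = (-24 + 8*a)² (Z(a) = ((-28 + 7*a) + (a + 4))² = ((-28 + 7*a) + (4 + a))² = (-24 + 8*a)²)
-3411 - Z(51) = -3411 - 64*(-3 + 51)² = -3411 - 64*48² = -3411 - 64*2304 = -3411 - 1*147456 = -3411 - 147456 = -150867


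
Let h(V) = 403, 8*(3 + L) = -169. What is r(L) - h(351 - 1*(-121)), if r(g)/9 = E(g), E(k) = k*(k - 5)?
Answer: 378929/64 ≈ 5920.8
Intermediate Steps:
L = -193/8 (L = -3 + (1/8)*(-169) = -3 - 169/8 = -193/8 ≈ -24.125)
E(k) = k*(-5 + k)
r(g) = 9*g*(-5 + g) (r(g) = 9*(g*(-5 + g)) = 9*g*(-5 + g))
r(L) - h(351 - 1*(-121)) = 9*(-193/8)*(-5 - 193/8) - 1*403 = 9*(-193/8)*(-233/8) - 403 = 404721/64 - 403 = 378929/64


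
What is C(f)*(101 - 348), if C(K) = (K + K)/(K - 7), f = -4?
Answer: -1976/11 ≈ -179.64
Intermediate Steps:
C(K) = 2*K/(-7 + K) (C(K) = (2*K)/(-7 + K) = 2*K/(-7 + K))
C(f)*(101 - 348) = (2*(-4)/(-7 - 4))*(101 - 348) = (2*(-4)/(-11))*(-247) = (2*(-4)*(-1/11))*(-247) = (8/11)*(-247) = -1976/11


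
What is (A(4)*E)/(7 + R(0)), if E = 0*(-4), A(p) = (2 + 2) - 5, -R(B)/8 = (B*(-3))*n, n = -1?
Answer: 0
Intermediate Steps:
R(B) = -24*B (R(B) = -8*B*(-3)*(-1) = -8*(-3*B)*(-1) = -24*B)
A(p) = -1 (A(p) = 4 - 5 = -1)
E = 0
(A(4)*E)/(7 + R(0)) = (-1*0)/(7 - 24*0) = 0/(7 + 0) = 0/7 = 0*(⅐) = 0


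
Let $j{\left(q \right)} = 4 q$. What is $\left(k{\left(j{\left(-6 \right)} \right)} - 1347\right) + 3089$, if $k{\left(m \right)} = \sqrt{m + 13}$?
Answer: $1742 + i \sqrt{11} \approx 1742.0 + 3.3166 i$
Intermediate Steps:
$k{\left(m \right)} = \sqrt{13 + m}$
$\left(k{\left(j{\left(-6 \right)} \right)} - 1347\right) + 3089 = \left(\sqrt{13 + 4 \left(-6\right)} - 1347\right) + 3089 = \left(\sqrt{13 - 24} - 1347\right) + 3089 = \left(\sqrt{-11} - 1347\right) + 3089 = \left(i \sqrt{11} - 1347\right) + 3089 = \left(-1347 + i \sqrt{11}\right) + 3089 = 1742 + i \sqrt{11}$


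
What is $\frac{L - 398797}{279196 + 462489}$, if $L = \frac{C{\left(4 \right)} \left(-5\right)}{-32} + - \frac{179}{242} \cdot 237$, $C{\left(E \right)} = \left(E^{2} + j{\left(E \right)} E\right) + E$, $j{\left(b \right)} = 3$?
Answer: $- \frac{96550087}{179487770} \approx -0.53792$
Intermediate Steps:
$C{\left(E \right)} = E^{2} + 4 E$ ($C{\left(E \right)} = \left(E^{2} + 3 E\right) + E = E^{2} + 4 E$)
$L = - \frac{41213}{242}$ ($L = \frac{4 \left(4 + 4\right) \left(-5\right)}{-32} + - \frac{179}{242} \cdot 237 = 4 \cdot 8 \left(-5\right) \left(- \frac{1}{32}\right) + \left(-179\right) \frac{1}{242} \cdot 237 = 32 \left(-5\right) \left(- \frac{1}{32}\right) - \frac{42423}{242} = \left(-160\right) \left(- \frac{1}{32}\right) - \frac{42423}{242} = 5 - \frac{42423}{242} = - \frac{41213}{242} \approx -170.3$)
$\frac{L - 398797}{279196 + 462489} = \frac{- \frac{41213}{242} - 398797}{279196 + 462489} = - \frac{96550087}{242 \cdot 741685} = \left(- \frac{96550087}{242}\right) \frac{1}{741685} = - \frac{96550087}{179487770}$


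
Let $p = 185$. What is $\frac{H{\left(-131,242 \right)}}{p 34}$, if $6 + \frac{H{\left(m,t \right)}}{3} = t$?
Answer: $\frac{354}{3145} \approx 0.11256$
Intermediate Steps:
$H{\left(m,t \right)} = -18 + 3 t$
$\frac{H{\left(-131,242 \right)}}{p 34} = \frac{-18 + 3 \cdot 242}{185 \cdot 34} = \frac{-18 + 726}{6290} = 708 \cdot \frac{1}{6290} = \frac{354}{3145}$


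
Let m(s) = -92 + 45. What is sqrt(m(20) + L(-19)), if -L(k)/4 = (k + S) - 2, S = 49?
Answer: I*sqrt(159) ≈ 12.61*I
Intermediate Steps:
m(s) = -47
L(k) = -188 - 4*k (L(k) = -4*((k + 49) - 2) = -4*((49 + k) - 2) = -4*(47 + k) = -188 - 4*k)
sqrt(m(20) + L(-19)) = sqrt(-47 + (-188 - 4*(-19))) = sqrt(-47 + (-188 + 76)) = sqrt(-47 - 112) = sqrt(-159) = I*sqrt(159)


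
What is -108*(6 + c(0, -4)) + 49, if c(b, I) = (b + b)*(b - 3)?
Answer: -599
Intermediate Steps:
c(b, I) = 2*b*(-3 + b) (c(b, I) = (2*b)*(-3 + b) = 2*b*(-3 + b))
-108*(6 + c(0, -4)) + 49 = -108*(6 + 2*0*(-3 + 0)) + 49 = -108*(6 + 2*0*(-3)) + 49 = -108*(6 + 0) + 49 = -108*6 + 49 = -36*18 + 49 = -648 + 49 = -599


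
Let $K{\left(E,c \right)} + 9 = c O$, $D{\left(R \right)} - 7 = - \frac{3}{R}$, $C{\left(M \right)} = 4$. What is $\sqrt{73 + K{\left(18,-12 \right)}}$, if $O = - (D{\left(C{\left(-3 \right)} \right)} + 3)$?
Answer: $5 \sqrt{7} \approx 13.229$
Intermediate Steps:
$D{\left(R \right)} = 7 - \frac{3}{R}$
$O = - \frac{37}{4}$ ($O = - (\left(7 - \frac{3}{4}\right) + 3) = - (\frac{25}{4} + 3) = \left(-1\right) \frac{37}{4} = - \frac{37}{4} \approx -9.25$)
$K{\left(E,c \right)} = -9 - \frac{37 c}{4}$ ($K{\left(E,c \right)} = -9 + c \left(- \frac{37}{4}\right) = -9 - \frac{37 c}{4}$)
$\sqrt{73 + K{\left(18,-12 \right)}} = \sqrt{73 - -102} = \sqrt{73 + \left(-9 + 111\right)} = \sqrt{73 + 102} = \sqrt{175} = 5 \sqrt{7}$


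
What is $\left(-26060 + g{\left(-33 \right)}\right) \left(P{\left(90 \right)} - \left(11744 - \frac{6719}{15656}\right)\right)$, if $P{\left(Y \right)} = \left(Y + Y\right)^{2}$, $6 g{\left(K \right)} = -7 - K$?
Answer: $- \frac{25278977598185}{46968} \approx -5.3822 \cdot 10^{8}$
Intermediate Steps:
$g{\left(K \right)} = - \frac{7}{6} - \frac{K}{6}$ ($g{\left(K \right)} = \frac{-7 - K}{6} = - \frac{7}{6} - \frac{K}{6}$)
$P{\left(Y \right)} = 4 Y^{2}$ ($P{\left(Y \right)} = \left(2 Y\right)^{2} = 4 Y^{2}$)
$\left(-26060 + g{\left(-33 \right)}\right) \left(P{\left(90 \right)} - \left(11744 - \frac{6719}{15656}\right)\right) = \left(-26060 - - \frac{13}{3}\right) \left(4 \cdot 90^{2} - \left(11744 - \frac{6719}{15656}\right)\right) = \left(-26060 + \left(- \frac{7}{6} + \frac{11}{2}\right)\right) \left(4 \cdot 8100 + \left(6719 \cdot \frac{1}{15656} - 11744\right)\right) = \left(-26060 + \frac{13}{3}\right) \left(32400 + \left(\frac{6719}{15656} - 11744\right)\right) = - \frac{78167 \left(32400 - \frac{183857345}{15656}\right)}{3} = \left(- \frac{78167}{3}\right) \frac{323397055}{15656} = - \frac{25278977598185}{46968}$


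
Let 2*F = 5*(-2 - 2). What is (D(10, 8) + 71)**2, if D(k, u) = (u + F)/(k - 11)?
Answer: 5329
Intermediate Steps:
F = -10 (F = (5*(-2 - 2))/2 = (5*(-4))/2 = (1/2)*(-20) = -10)
D(k, u) = (-10 + u)/(-11 + k) (D(k, u) = (u - 10)/(k - 11) = (-10 + u)/(-11 + k))
(D(10, 8) + 71)**2 = ((-10 + 8)/(-11 + 10) + 71)**2 = (-2/(-1) + 71)**2 = (-1*(-2) + 71)**2 = (2 + 71)**2 = 73**2 = 5329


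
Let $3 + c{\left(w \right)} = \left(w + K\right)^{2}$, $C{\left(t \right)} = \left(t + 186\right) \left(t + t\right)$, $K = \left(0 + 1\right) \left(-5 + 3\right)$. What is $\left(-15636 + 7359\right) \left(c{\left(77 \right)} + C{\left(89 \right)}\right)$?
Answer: $-451692444$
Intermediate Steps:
$K = -2$ ($K = 1 \left(-2\right) = -2$)
$C{\left(t \right)} = 2 t \left(186 + t\right)$ ($C{\left(t \right)} = \left(186 + t\right) 2 t = 2 t \left(186 + t\right)$)
$c{\left(w \right)} = -3 + \left(-2 + w\right)^{2}$ ($c{\left(w \right)} = -3 + \left(w - 2\right)^{2} = -3 + \left(-2 + w\right)^{2}$)
$\left(-15636 + 7359\right) \left(c{\left(77 \right)} + C{\left(89 \right)}\right) = \left(-15636 + 7359\right) \left(\left(-3 + \left(-2 + 77\right)^{2}\right) + 2 \cdot 89 \left(186 + 89\right)\right) = - 8277 \left(\left(-3 + 75^{2}\right) + 2 \cdot 89 \cdot 275\right) = - 8277 \left(\left(-3 + 5625\right) + 48950\right) = - 8277 \left(5622 + 48950\right) = \left(-8277\right) 54572 = -451692444$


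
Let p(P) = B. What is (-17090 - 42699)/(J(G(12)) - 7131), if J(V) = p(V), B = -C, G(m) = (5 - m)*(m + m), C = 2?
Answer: 59789/7133 ≈ 8.3820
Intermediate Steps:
G(m) = 2*m*(5 - m) (G(m) = (5 - m)*(2*m) = 2*m*(5 - m))
B = -2 (B = -1*2 = -2)
p(P) = -2
J(V) = -2
(-17090 - 42699)/(J(G(12)) - 7131) = (-17090 - 42699)/(-2 - 7131) = -59789/(-7133) = -59789*(-1/7133) = 59789/7133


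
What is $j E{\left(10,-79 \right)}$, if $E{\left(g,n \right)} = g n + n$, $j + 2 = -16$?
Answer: $15642$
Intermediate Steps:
$j = -18$ ($j = -2 - 16 = -18$)
$E{\left(g,n \right)} = n + g n$
$j E{\left(10,-79 \right)} = - 18 \left(- 79 \left(1 + 10\right)\right) = - 18 \left(\left(-79\right) 11\right) = \left(-18\right) \left(-869\right) = 15642$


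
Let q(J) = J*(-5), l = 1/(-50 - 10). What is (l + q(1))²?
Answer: 90601/3600 ≈ 25.167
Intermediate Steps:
l = -1/60 (l = 1/(-60) = -1/60 ≈ -0.016667)
q(J) = -5*J
(l + q(1))² = (-1/60 - 5*1)² = (-1/60 - 5)² = (-301/60)² = 90601/3600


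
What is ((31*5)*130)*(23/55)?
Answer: 92690/11 ≈ 8426.4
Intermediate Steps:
((31*5)*130)*(23/55) = (155*130)*(23*(1/55)) = 20150*(23/55) = 92690/11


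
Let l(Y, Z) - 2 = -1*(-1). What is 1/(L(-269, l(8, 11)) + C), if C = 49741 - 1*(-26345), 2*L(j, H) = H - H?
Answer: 1/76086 ≈ 1.3143e-5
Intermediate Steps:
l(Y, Z) = 3 (l(Y, Z) = 2 - 1*(-1) = 2 + 1 = 3)
L(j, H) = 0 (L(j, H) = (H - H)/2 = (½)*0 = 0)
C = 76086 (C = 49741 + 26345 = 76086)
1/(L(-269, l(8, 11)) + C) = 1/(0 + 76086) = 1/76086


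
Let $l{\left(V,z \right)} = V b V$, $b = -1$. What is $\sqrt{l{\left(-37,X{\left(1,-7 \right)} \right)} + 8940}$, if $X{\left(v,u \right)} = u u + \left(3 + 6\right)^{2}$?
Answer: $\sqrt{7571} \approx 87.011$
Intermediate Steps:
$X{\left(v,u \right)} = 81 + u^{2}$ ($X{\left(v,u \right)} = u^{2} + 9^{2} = u^{2} + 81 = 81 + u^{2}$)
$l{\left(V,z \right)} = - V^{2}$ ($l{\left(V,z \right)} = V \left(-1\right) V = - V V = - V^{2}$)
$\sqrt{l{\left(-37,X{\left(1,-7 \right)} \right)} + 8940} = \sqrt{- \left(-37\right)^{2} + 8940} = \sqrt{\left(-1\right) 1369 + 8940} = \sqrt{-1369 + 8940} = \sqrt{7571}$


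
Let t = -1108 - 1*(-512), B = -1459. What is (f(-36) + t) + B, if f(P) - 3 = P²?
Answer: -756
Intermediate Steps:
f(P) = 3 + P²
t = -596 (t = -1108 + 512 = -596)
(f(-36) + t) + B = ((3 + (-36)²) - 596) - 1459 = ((3 + 1296) - 596) - 1459 = (1299 - 596) - 1459 = 703 - 1459 = -756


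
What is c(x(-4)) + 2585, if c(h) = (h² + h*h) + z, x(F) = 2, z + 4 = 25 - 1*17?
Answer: 2597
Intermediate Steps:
z = 4 (z = -4 + (25 - 1*17) = -4 + (25 - 17) = -4 + 8 = 4)
c(h) = 4 + 2*h² (c(h) = (h² + h*h) + 4 = (h² + h²) + 4 = 2*h² + 4 = 4 + 2*h²)
c(x(-4)) + 2585 = (4 + 2*2²) + 2585 = (4 + 2*4) + 2585 = (4 + 8) + 2585 = 12 + 2585 = 2597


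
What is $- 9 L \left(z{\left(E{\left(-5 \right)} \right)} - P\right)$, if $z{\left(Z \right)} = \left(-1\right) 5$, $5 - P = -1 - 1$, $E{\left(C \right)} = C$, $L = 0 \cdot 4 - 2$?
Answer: $-216$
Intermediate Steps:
$L = -2$ ($L = 0 - 2 = -2$)
$P = 7$ ($P = 5 - \left(-1 - 1\right) = 5 - -2 = 5 + 2 = 7$)
$z{\left(Z \right)} = -5$
$- 9 L \left(z{\left(E{\left(-5 \right)} \right)} - P\right) = \left(-9\right) \left(-2\right) \left(-5 - 7\right) = 18 \left(-5 - 7\right) = 18 \left(-12\right) = -216$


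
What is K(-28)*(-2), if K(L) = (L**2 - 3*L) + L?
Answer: -1680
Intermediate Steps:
K(L) = L**2 - 2*L
K(-28)*(-2) = -28*(-2 - 28)*(-2) = -28*(-30)*(-2) = 840*(-2) = -1680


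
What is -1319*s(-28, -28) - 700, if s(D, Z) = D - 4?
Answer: 41508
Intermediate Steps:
s(D, Z) = -4 + D
-1319*s(-28, -28) - 700 = -1319*(-4 - 28) - 700 = -1319*(-32) - 700 = 42208 - 700 = 41508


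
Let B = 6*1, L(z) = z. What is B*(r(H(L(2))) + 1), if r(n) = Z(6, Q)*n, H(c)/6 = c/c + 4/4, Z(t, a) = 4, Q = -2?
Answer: 294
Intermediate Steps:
H(c) = 12 (H(c) = 6*(c/c + 4/4) = 6*(1 + 4*(¼)) = 6*(1 + 1) = 6*2 = 12)
B = 6
r(n) = 4*n
B*(r(H(L(2))) + 1) = 6*(4*12 + 1) = 6*(48 + 1) = 6*49 = 294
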